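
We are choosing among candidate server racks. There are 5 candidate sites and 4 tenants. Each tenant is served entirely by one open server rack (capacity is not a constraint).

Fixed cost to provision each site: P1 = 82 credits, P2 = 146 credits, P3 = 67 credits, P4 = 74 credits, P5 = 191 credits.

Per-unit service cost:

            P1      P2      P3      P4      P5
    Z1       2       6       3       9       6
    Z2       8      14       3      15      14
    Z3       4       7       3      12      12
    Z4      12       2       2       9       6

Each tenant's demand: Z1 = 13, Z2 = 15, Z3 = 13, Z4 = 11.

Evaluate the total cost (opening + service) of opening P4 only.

Each tenant is assigned to its cheapest site among the open ones.
{P4}: Z1→P4 9·13=117, Z2→P4 15·15=225, Z3→P4 12·13=156, Z4→P4 9·11=99. Service 597; fixed 74; total 671.

Total cost: 671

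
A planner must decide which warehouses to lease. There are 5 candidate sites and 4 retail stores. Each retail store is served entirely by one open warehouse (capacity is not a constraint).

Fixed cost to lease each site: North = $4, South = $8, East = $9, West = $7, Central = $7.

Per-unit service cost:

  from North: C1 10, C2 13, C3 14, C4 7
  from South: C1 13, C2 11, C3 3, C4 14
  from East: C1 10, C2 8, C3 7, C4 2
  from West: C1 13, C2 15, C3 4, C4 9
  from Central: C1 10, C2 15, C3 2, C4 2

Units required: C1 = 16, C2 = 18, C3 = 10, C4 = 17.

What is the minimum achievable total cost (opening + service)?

Minimum total cost: 374

For any fixed open set, each retail store goes to its cheapest open site; total = fixed + service.
{East, Central}: C1→East 10·16=160, C2→East 8·18=144, C3→Central 2·10=20, C4→East 2·17=34. Service 358; fixed 16; total 374.
{North, East, Central}: service 358 + fixed 20 = 378
{East, West, Central}: service 358 + fixed 23 = 381
{North, South, East, West, Central}: service 358 + fixed 35 = 393
No other subset beats 374.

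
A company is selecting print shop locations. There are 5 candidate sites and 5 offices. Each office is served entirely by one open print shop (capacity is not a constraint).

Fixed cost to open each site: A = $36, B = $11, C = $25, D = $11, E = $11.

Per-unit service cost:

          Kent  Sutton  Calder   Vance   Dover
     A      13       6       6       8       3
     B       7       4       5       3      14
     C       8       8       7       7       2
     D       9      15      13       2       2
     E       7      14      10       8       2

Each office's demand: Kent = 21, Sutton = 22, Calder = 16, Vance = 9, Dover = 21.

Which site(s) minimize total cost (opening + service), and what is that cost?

For any fixed open set, each office goes to its cheapest open site; total = fixed + service.
{B, D}: Kent→B 7·21=147, Sutton→B 4·22=88, Calder→B 5·16=80, Vance→D 2·9=18, Dover→D 2·21=42. Service 375; fixed 22; total 397.
{B, E}: Kent→B 7·21=147, Sutton→B 4·22=88, Calder→B 5·16=80, Vance→B 3·9=27, Dover→E 2·21=42. Service 384; fixed 22; total 406.
{B, D, E}: service 375 + fixed 33 = 408
{A, B, C, D, E}: service 375 + fixed 94 = 469
No other subset beats 397.

Open B and D; minimum total cost 397.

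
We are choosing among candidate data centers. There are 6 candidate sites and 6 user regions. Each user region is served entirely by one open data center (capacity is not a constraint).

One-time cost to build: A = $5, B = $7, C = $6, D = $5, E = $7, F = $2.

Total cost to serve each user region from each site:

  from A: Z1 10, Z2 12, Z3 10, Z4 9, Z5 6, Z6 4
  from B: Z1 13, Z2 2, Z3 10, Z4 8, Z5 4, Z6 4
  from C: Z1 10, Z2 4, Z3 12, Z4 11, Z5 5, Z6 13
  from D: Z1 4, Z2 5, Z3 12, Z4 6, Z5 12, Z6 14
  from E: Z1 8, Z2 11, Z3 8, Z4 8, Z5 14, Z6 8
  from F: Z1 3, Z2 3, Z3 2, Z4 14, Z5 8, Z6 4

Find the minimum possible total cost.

Minimum total cost: 32

For any fixed open set, each user region goes to its cheapest open site; total = fixed + service.
{B, F}: Z1→F 3, Z2→B 2, Z3→F 2, Z4→B 8, Z5→B 4, Z6→B 4. Service 23; fixed 9; total 32.
{D, F}: Z1→F 3, Z2→F 3, Z3→F 2, Z4→D 6, Z5→F 8, Z6→F 4. Service 26; fixed 7; total 33.
{A, F}: service 27 + fixed 7 = 34
{A, B, C, D, E, F}: service 21 + fixed 32 = 53
No other subset beats 32.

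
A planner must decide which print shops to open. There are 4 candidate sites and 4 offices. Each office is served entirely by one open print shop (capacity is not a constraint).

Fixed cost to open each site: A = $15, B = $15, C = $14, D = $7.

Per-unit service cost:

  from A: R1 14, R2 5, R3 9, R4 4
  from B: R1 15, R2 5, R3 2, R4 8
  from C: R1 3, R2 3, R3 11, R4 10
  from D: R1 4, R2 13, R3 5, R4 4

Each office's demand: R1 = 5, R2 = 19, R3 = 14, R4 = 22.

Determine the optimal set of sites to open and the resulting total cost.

For any fixed open set, each office goes to its cheapest open site; total = fixed + service.
{B, C, D}: R1→C 3·5=15, R2→C 3·19=57, R3→B 2·14=28, R4→D 4·22=88. Service 188; fixed 36; total 224.
{A, B, C}: R1→C 3·5=15, R2→C 3·19=57, R3→B 2·14=28, R4→A 4·22=88. Service 188; fixed 44; total 232.
{A, B, C, D}: service 188 + fixed 51 = 239
{D}: service 425 + fixed 7 = 432
No other subset beats 224.

Open B, C and D; minimum total cost 224.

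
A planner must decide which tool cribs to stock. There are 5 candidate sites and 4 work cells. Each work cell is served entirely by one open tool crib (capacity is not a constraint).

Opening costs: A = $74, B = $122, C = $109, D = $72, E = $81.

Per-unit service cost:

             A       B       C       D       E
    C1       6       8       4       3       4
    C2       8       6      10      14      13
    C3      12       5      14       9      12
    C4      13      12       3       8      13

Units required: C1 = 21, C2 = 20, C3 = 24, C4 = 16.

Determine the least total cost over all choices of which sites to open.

For any fixed open set, each work cell goes to its cheapest open site; total = fixed + service.
{B, C}: C1→C 4·21=84, C2→B 6·20=120, C3→B 5·24=120, C4→C 3·16=48. Service 372; fixed 231; total 603.
{B, D}: C1→D 3·21=63, C2→B 6·20=120, C3→B 5·24=120, C4→D 8·16=128. Service 431; fixed 194; total 625.
{B, C, D}: service 351 + fixed 303 = 654
{A, B, C, D, E}: C1→D 3·21=63, C2→B 6·20=120, C3→B 5·24=120, C4→C 3·16=48. Service 351; fixed 458; total 809.
No other subset beats 603.

Minimum total cost: 603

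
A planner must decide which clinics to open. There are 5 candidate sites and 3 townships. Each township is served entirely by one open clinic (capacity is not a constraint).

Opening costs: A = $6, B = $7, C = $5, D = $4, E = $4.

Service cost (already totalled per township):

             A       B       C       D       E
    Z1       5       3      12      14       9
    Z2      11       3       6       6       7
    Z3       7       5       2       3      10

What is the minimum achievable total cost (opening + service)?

Minimum total cost: 18

For any fixed open set, each township goes to its cheapest open site; total = fixed + service.
{B}: Z1→B 3, Z2→B 3, Z3→B 5. Service 11; fixed 7; total 18.
{B, C}: service 8 + fixed 12 = 20
{B, D}: Z1→B 3, Z2→B 3, Z3→D 3. Service 9; fixed 11; total 20.
{A, B, C, D, E}: service 8 + fixed 26 = 34
No other subset beats 18.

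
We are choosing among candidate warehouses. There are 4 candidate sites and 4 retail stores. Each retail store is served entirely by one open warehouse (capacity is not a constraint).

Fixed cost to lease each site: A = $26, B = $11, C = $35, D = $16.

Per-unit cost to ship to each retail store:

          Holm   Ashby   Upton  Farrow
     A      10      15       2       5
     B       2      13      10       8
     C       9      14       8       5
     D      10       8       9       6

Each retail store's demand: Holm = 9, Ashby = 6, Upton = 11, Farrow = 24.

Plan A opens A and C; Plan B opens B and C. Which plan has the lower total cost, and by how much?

Plan A: {A, C}: Holm→C 9·9=81, Ashby→C 14·6=84, Upton→A 2·11=22, Farrow→A 5·24=120. Service 307; fixed 61; total 368.
Plan B: {B, C}: Holm→B 2·9=18, Ashby→B 13·6=78, Upton→C 8·11=88, Farrow→C 5·24=120. Service 304; fixed 46; total 350.
Difference: |368 − 350| = 18.

Plan B is cheaper by 18.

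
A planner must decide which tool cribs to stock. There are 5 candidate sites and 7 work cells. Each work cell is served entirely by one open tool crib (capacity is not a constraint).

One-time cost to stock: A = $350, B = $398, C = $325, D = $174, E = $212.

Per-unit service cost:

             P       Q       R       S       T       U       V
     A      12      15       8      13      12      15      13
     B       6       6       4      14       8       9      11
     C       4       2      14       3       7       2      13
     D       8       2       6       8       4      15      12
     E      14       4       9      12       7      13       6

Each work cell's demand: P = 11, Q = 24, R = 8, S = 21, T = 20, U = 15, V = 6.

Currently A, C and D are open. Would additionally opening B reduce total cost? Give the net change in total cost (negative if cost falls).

Current service cost with {A, C, D}: 385.
Adding B: each work cell re-picks its cheapest; new service cost 363, saving 22.
Extra fixed cost: 398. Net change = 398 − 22 = 376.
(Totals: 1234 → 1610.)

No — net change +376 (cost rises by 376).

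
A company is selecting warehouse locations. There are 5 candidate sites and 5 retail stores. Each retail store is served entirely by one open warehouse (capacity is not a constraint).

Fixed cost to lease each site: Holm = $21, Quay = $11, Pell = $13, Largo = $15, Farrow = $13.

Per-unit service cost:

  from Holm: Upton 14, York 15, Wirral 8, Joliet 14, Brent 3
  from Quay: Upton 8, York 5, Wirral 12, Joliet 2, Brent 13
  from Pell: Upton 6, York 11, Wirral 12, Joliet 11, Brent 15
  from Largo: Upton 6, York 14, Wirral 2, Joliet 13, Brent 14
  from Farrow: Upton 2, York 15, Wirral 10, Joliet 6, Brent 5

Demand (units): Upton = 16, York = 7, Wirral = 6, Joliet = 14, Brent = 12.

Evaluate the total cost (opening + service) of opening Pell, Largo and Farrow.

Each retail store is assigned to its cheapest site among the open ones.
{Pell, Largo, Farrow}: Upton→Farrow 2·16=32, York→Pell 11·7=77, Wirral→Largo 2·6=12, Joliet→Farrow 6·14=84, Brent→Farrow 5·12=60. Service 265; fixed 41; total 306.

Total cost: 306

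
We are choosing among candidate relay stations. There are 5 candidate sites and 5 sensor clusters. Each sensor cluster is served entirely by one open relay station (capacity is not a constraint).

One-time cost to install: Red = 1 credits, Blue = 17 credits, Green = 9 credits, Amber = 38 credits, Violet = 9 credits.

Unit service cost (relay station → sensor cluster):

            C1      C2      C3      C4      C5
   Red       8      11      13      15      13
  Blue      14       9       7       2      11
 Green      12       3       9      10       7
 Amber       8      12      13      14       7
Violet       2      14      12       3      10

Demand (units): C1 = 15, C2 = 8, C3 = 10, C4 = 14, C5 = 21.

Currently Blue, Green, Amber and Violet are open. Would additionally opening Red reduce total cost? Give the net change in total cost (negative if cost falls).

Current service cost with {Blue, Green, Amber, Violet}: 299.
Adding Red: each sensor cluster re-picks its cheapest; new service cost 299, saving 0.
Extra fixed cost: 1. Net change = 1 − 0 = 1.
(Totals: 372 → 373.)

No — net change +1 (cost rises by 1).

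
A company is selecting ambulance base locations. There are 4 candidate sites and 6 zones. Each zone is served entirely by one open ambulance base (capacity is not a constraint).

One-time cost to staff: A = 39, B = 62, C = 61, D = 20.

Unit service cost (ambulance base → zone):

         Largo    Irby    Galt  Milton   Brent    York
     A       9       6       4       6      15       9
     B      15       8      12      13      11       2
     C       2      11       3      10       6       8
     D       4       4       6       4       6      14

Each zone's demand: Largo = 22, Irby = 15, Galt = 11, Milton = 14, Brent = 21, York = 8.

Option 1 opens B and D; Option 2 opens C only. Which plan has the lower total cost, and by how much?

Option 1: {B, D}: Largo→D 4·22=88, Irby→D 4·15=60, Galt→D 6·11=66, Milton→D 4·14=56, Brent→D 6·21=126, York→B 2·8=16. Service 412; fixed 82; total 494.
Option 2: {C}: Largo→C 2·22=44, Irby→C 11·15=165, Galt→C 3·11=33, Milton→C 10·14=140, Brent→C 6·21=126, York→C 8·8=64. Service 572; fixed 61; total 633.
Difference: |494 − 633| = 139.

Option 1 is cheaper by 139.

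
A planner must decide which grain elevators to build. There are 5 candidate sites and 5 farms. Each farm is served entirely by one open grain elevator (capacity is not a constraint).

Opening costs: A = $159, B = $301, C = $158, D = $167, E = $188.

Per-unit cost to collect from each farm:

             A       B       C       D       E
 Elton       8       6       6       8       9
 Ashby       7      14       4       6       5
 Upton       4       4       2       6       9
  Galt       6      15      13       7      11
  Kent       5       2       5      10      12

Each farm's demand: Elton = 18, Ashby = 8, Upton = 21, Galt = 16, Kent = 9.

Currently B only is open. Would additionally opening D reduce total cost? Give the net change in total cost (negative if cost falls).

Current service cost with {B}: 562.
Adding D: each farm re-picks its cheapest; new service cost 370, saving 192.
Extra fixed cost: 167. Net change = 167 − 192 = -25.
(Totals: 863 → 838.)

Yes — net change −25 (cost falls by 25).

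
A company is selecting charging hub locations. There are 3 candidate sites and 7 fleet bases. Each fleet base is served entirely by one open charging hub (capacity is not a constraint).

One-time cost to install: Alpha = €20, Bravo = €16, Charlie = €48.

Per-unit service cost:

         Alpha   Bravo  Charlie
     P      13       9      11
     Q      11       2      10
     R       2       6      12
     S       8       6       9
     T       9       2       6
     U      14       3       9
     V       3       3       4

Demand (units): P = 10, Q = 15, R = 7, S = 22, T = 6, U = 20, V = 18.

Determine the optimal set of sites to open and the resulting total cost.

Open Alpha and Bravo; minimum total cost 428.

For any fixed open set, each fleet base goes to its cheapest open site; total = fixed + service.
{Alpha, Bravo}: P→Bravo 9·10=90, Q→Bravo 2·15=30, R→Alpha 2·7=14, S→Bravo 6·22=132, T→Bravo 2·6=12, U→Bravo 3·20=60, V→Alpha 3·18=54. Service 392; fixed 36; total 428.
{Bravo}: service 420 + fixed 16 = 436
{Alpha, Bravo, Charlie}: P→Bravo 9·10=90, Q→Bravo 2·15=30, R→Alpha 2·7=14, S→Bravo 6·22=132, T→Bravo 2·6=12, U→Bravo 3·20=60, V→Alpha 3·18=54. Service 392; fixed 84; total 476.
(All 7 nonempty subsets were checked; Alpha and Bravo is lowest.)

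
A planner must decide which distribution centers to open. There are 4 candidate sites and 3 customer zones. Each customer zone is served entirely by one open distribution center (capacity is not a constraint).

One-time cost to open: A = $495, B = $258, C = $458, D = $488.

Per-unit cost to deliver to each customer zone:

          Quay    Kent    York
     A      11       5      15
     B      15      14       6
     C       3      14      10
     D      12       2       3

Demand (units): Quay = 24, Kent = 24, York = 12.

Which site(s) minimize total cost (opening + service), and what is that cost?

Open D only; minimum total cost 860.

For any fixed open set, each customer zone goes to its cheapest open site; total = fixed + service.
{D}: Quay→D 12·24=288, Kent→D 2·24=48, York→D 3·12=36. Service 372; fixed 488; total 860.
{C}: service 528 + fixed 458 = 986
{B}: Quay→B 15·24=360, Kent→B 14·24=336, York→B 6·12=72. Service 768; fixed 258; total 1026.
{A, B, C, D}: service 156 + fixed 1699 = 1855
No other subset beats 860.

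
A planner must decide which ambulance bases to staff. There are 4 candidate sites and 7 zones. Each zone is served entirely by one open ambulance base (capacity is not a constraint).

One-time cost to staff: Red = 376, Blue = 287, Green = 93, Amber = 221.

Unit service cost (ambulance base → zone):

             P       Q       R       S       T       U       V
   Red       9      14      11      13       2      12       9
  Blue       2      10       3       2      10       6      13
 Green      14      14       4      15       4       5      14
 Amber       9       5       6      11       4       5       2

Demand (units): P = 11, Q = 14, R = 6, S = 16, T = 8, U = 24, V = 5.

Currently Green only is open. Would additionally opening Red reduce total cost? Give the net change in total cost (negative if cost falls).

No — net change +248 (cost rises by 248).

Current service cost with {Green}: 836.
Adding Red: each zone re-picks its cheapest; new service cost 708, saving 128.
Extra fixed cost: 376. Net change = 376 − 128 = 248.
(Totals: 929 → 1177.)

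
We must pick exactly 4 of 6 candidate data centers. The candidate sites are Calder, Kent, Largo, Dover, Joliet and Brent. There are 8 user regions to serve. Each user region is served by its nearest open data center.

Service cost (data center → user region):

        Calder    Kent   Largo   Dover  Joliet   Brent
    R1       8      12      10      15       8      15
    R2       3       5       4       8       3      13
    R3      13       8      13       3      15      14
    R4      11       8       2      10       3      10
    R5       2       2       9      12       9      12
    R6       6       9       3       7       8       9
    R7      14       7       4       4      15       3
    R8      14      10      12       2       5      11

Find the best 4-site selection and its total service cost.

With exactly 4 open, each user region uses its cheapest among the chosen.
{Calder, Largo, Dover, Brent}: R1→Calder 8, R2→Calder 3, R3→Dover 3, R4→Largo 2, R5→Calder 2, R6→Largo 3, R7→Brent 3, R8→Dover 2. Service cost 26.
{Calder, Kent, Largo, Dover}: service cost 27
{Calder, Largo, Dover, Joliet}: service cost 27
Among all 15 size-4 choices, {Calder, Largo, Dover, Brent} is lowest.

Choose Calder, Largo, Dover and Brent; total service cost 26.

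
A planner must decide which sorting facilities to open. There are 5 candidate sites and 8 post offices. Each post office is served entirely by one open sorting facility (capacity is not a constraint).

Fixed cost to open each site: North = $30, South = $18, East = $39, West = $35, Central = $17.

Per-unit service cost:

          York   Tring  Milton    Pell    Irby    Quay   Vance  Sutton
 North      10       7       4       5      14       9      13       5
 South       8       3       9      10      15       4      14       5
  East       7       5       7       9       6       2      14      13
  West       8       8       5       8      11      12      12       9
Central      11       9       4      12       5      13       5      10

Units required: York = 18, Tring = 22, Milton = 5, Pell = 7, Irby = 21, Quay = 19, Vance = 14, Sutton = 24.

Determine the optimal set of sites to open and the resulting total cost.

For any fixed open set, each post office goes to its cheapest open site; total = fixed + service.
{South, East, Central}: York→East 7·18=126, Tring→South 3·22=66, Milton→Central 4·5=20, Pell→East 9·7=63, Irby→Central 5·21=105, Quay→East 2·19=38, Vance→Central 5·14=70, Sutton→South 5·24=120. Service 608; fixed 74; total 682.
{North, South, East, Central}: York→East 7·18=126, Tring→South 3·22=66, Milton→North 4·5=20, Pell→North 5·7=35, Irby→Central 5·21=105, Quay→East 2·19=38, Vance→Central 5·14=70, Sutton→North 5·24=120. Service 580; fixed 104; total 684.
{North, South, Central}: service 636 + fixed 65 = 701
{North, South, East, West, Central}: York→East 7·18=126, Tring→South 3·22=66, Milton→North 4·5=20, Pell→North 5·7=35, Irby→Central 5·21=105, Quay→East 2·19=38, Vance→Central 5·14=70, Sutton→North 5·24=120. Service 580; fixed 139; total 719.
No other subset beats 682.

Open South, East and Central; minimum total cost 682.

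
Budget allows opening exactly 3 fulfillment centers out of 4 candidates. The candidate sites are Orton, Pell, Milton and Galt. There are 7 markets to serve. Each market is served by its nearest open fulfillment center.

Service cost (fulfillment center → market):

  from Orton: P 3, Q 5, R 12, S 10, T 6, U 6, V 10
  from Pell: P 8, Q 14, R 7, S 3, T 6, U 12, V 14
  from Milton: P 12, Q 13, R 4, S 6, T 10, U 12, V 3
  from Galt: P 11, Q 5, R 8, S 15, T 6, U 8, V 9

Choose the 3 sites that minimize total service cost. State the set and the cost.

Choose Orton, Pell and Milton; total service cost 30.

With exactly 3 open, each market uses its cheapest among the chosen.
{Orton, Pell, Milton}: P→Orton 3, Q→Orton 5, R→Milton 4, S→Pell 3, T→Orton 6, U→Orton 6, V→Milton 3. Service cost 30.
{Orton, Milton, Galt}: service cost 33
{Pell, Milton, Galt}: service cost 37
Among all 4 size-3 choices, {Orton, Pell, Milton} is lowest.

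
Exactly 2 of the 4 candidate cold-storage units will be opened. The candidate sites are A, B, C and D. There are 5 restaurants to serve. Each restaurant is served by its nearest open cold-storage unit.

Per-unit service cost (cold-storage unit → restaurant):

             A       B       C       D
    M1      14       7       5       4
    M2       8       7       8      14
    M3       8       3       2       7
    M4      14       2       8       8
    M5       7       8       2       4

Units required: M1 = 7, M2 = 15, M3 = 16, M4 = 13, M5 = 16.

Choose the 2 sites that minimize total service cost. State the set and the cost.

Choose B and C; total service cost 230.

With exactly 2 open, each restaurant uses its cheapest among the chosen.
{B, C}: M1→C 5·7=35, M2→B 7·15=105, M3→C 2·16=32, M4→B 2·13=26, M5→C 2·16=32. Service cost 230.
{B, D}: service cost 271
{C, D}: service cost 316
Among all 6 size-2 choices, {B, C} is lowest.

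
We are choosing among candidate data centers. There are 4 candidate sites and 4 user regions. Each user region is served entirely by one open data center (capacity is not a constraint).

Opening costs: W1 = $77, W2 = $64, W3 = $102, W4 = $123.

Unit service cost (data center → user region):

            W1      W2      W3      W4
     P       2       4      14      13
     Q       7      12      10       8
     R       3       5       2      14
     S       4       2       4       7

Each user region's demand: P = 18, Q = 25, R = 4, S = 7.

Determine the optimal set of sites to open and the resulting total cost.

For any fixed open set, each user region goes to its cheapest open site; total = fixed + service.
{W1}: P→W1 2·18=36, Q→W1 7·25=175, R→W1 3·4=12, S→W1 4·7=28. Service 251; fixed 77; total 328.
{W1, W2}: service 237 + fixed 141 = 378
{W1, W3}: service 247 + fixed 179 = 426
{W1, W2, W3, W4}: P→W1 2·18=36, Q→W1 7·25=175, R→W3 2·4=8, S→W2 2·7=14. Service 233; fixed 366; total 599.
No other subset beats 328.

Open W1 only; minimum total cost 328.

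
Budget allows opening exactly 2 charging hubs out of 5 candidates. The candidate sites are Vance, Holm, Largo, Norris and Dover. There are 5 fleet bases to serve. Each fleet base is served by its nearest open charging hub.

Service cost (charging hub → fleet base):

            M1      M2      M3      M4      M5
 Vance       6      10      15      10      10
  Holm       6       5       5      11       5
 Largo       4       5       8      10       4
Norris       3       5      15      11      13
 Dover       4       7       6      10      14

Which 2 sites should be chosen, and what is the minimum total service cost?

Choose Holm and Largo; total service cost 28.

With exactly 2 open, each fleet base uses its cheapest among the chosen.
{Holm, Largo}: M1→Largo 4, M2→Holm 5, M3→Holm 5, M4→Largo 10, M5→Largo 4. Service cost 28.
{Holm, Norris}: service cost 29
{Holm, Dover}: service cost 29
Among all 10 size-2 choices, {Holm, Largo} is lowest.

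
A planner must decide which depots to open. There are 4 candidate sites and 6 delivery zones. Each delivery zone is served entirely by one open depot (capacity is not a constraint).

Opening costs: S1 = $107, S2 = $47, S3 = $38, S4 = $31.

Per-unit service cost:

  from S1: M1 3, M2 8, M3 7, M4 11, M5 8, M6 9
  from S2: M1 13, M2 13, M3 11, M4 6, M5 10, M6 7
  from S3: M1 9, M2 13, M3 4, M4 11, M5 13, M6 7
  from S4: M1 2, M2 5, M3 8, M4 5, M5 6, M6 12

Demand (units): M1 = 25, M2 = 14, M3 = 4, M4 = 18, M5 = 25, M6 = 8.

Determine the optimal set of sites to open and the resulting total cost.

For any fixed open set, each delivery zone goes to its cheapest open site; total = fixed + service.
{S3, S4}: M1→S4 2·25=50, M2→S4 5·14=70, M3→S3 4·4=16, M4→S4 5·18=90, M5→S4 6·25=150, M6→S3 7·8=56. Service 432; fixed 69; total 501.
{S4}: service 488 + fixed 31 = 519
{S2, S4}: service 448 + fixed 78 = 526
{S1, S2, S3, S4}: service 432 + fixed 223 = 655
No other subset beats 501.

Open S3 and S4; minimum total cost 501.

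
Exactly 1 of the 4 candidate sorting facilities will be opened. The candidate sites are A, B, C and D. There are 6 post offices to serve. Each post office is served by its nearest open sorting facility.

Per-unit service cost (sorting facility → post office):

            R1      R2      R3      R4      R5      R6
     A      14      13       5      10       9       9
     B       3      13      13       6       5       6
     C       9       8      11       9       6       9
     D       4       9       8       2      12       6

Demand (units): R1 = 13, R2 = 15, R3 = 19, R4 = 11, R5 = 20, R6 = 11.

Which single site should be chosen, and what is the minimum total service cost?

With exactly 1 open, each post office uses its cheapest among the chosen.
{D}: R1→D 4·13=52, R2→D 9·15=135, R3→D 8·19=152, R4→D 2·11=22, R5→D 12·20=240, R6→D 6·11=66. Service cost 667.
{B}: service cost 713
{C}: service cost 764
Among all 4 size-1 choices, {D} is lowest.

Choose D only; total service cost 667.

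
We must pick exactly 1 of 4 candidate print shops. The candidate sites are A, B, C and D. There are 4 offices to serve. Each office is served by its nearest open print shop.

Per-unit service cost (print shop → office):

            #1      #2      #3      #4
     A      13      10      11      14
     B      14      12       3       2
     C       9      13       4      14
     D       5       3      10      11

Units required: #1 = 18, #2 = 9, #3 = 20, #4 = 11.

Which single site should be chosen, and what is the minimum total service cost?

With exactly 1 open, each office uses its cheapest among the chosen.
{D}: #1→D 5·18=90, #2→D 3·9=27, #3→D 10·20=200, #4→D 11·11=121. Service cost 438.
{B}: service cost 442
{C}: service cost 513
Among all 4 size-1 choices, {D} is lowest.

Choose D only; total service cost 438.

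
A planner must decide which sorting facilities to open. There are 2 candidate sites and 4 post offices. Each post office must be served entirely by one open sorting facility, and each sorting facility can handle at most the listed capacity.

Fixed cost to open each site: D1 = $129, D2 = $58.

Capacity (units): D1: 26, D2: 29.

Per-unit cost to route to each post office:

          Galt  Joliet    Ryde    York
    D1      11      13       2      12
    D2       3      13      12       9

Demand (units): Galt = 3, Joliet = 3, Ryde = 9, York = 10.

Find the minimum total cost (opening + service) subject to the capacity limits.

Minimum total cost: 304

Open {D2}: Galt→D2 3·3=9, Joliet→D2 13·3=39, Ryde→D2 12·9=108, York→D2 9·10=90.
Loads: D2 carries 25/29. Service 246; fixed 58; total 304.
Next best feasible plan costs 339.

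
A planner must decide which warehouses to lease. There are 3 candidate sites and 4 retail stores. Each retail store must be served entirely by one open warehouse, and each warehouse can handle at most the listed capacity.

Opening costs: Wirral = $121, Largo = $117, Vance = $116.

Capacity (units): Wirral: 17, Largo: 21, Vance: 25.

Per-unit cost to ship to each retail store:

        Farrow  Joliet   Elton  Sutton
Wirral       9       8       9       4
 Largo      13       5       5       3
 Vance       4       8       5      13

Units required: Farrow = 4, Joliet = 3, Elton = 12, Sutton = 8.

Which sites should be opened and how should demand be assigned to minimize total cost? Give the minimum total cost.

Minimum total cost: 348

Open {Largo, Vance}: Farrow→Vance 4·4=16, Joliet→Largo 5·3=15, Elton→Vance 5·12=60, Sutton→Largo 3·8=24.
Loads: Largo carries 11/21, Vance carries 16/25. Service 115; fixed 233; total 348.
Next best feasible plan costs 357.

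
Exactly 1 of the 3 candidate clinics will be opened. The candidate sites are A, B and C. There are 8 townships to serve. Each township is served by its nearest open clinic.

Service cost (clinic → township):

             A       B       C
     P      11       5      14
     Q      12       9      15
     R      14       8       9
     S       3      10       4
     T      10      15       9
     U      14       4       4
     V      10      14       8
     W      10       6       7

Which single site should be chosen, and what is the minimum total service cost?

With exactly 1 open, each township uses its cheapest among the chosen.
{C}: P→C 14, Q→C 15, R→C 9, S→C 4, T→C 9, U→C 4, V→C 8, W→C 7. Service cost 70.
{B}: service cost 71
{A}: service cost 84
Among all 3 size-1 choices, {C} is lowest.

Choose C only; total service cost 70.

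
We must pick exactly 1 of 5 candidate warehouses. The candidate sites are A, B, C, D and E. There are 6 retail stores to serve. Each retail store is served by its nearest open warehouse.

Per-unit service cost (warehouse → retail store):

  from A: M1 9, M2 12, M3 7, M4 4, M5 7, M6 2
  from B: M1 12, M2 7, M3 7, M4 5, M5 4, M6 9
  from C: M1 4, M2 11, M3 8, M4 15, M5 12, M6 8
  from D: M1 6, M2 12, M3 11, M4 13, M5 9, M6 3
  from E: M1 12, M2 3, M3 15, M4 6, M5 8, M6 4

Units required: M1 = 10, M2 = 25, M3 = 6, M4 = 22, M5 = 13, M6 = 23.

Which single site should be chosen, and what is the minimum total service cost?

With exactly 1 open, each retail store uses its cheapest among the chosen.
{E}: M1→E 12·10=120, M2→E 3·25=75, M3→E 15·6=90, M4→E 6·22=132, M5→E 8·13=104, M6→E 4·23=92. Service cost 613.
{A}: service cost 657
{B}: service cost 706
Among all 5 size-1 choices, {E} is lowest.

Choose E only; total service cost 613.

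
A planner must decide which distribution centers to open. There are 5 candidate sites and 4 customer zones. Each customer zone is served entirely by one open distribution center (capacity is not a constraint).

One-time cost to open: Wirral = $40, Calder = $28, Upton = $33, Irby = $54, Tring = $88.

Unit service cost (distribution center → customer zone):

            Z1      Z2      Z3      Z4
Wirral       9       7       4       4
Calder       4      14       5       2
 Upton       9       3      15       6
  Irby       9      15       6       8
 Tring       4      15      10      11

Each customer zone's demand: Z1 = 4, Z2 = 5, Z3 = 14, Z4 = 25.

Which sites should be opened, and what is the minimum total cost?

Open Calder and Upton; minimum total cost 212.

For any fixed open set, each customer zone goes to its cheapest open site; total = fixed + service.
{Calder, Upton}: Z1→Calder 4·4=16, Z2→Upton 3·5=15, Z3→Calder 5·14=70, Z4→Calder 2·25=50. Service 151; fixed 61; total 212.
{Wirral, Calder}: service 157 + fixed 68 = 225
{Calder}: service 206 + fixed 28 = 234
{Wirral, Calder, Upton, Irby, Tring}: Z1→Calder 4·4=16, Z2→Upton 3·5=15, Z3→Wirral 4·14=56, Z4→Calder 2·25=50. Service 137; fixed 243; total 380.
No other subset beats 212.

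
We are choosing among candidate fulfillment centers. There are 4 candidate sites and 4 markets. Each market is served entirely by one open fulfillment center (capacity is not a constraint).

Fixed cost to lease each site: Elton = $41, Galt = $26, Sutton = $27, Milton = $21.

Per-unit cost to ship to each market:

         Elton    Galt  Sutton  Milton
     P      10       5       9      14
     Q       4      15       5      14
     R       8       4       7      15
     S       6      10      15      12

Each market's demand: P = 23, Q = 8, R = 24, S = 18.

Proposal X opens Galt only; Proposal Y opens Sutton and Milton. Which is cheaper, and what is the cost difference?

Proposal X: {Galt}: P→Galt 5·23=115, Q→Galt 15·8=120, R→Galt 4·24=96, S→Galt 10·18=180. Service 511; fixed 26; total 537.
Proposal Y: {Sutton, Milton}: P→Sutton 9·23=207, Q→Sutton 5·8=40, R→Sutton 7·24=168, S→Milton 12·18=216. Service 631; fixed 48; total 679.
Difference: |537 − 679| = 142.

Proposal X is cheaper by 142.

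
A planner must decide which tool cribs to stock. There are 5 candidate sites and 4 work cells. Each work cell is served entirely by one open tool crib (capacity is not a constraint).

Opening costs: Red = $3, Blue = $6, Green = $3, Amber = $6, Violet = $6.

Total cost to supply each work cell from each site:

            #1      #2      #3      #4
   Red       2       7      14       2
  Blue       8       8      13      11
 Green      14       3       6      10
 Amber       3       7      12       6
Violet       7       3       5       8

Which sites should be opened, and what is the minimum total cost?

For any fixed open set, each work cell goes to its cheapest open site; total = fixed + service.
{Red, Green}: #1→Red 2, #2→Green 3, #3→Green 6, #4→Red 2. Service 13; fixed 6; total 19.
{Red, Violet}: #1→Red 2, #2→Violet 3, #3→Violet 5, #4→Red 2. Service 12; fixed 9; total 21.
{Red, Green, Violet}: service 12 + fixed 12 = 24
{Red, Blue, Green, Amber, Violet}: service 12 + fixed 24 = 36
No other subset beats 19.

Open Red and Green; minimum total cost 19.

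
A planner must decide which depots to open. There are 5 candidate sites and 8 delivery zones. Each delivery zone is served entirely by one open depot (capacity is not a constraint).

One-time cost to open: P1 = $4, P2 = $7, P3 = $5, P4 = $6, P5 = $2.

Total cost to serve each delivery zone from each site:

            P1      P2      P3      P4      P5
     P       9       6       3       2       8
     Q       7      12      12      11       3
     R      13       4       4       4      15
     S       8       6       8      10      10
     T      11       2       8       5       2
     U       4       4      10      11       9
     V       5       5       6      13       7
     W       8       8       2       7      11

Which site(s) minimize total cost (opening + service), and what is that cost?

Open P1, P3 and P5; minimum total cost 42.

For any fixed open set, each delivery zone goes to its cheapest open site; total = fixed + service.
{P1, P3, P5}: P→P3 3, Q→P5 3, R→P3 4, S→P1 8, T→P5 2, U→P1 4, V→P1 5, W→P3 2. Service 31; fixed 11; total 42.
{P2, P3, P5}: service 29 + fixed 14 = 43
{P3, P5}: service 37 + fixed 7 = 44
{P1, P2, P3, P4, P5}: P→P4 2, Q→P5 3, R→P2 4, S→P2 6, T→P2 2, U→P1 4, V→P1 5, W→P3 2. Service 28; fixed 24; total 52.
No other subset beats 42.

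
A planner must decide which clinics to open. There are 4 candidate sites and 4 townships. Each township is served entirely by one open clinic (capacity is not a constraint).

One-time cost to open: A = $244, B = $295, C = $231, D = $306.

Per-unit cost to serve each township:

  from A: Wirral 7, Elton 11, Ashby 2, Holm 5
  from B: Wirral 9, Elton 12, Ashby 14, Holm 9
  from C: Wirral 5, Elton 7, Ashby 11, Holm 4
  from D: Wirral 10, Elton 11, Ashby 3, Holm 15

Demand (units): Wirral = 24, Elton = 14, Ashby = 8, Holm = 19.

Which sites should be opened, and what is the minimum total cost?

For any fixed open set, each township goes to its cheapest open site; total = fixed + service.
{C}: Wirral→C 5·24=120, Elton→C 7·14=98, Ashby→C 11·8=88, Holm→C 4·19=76. Service 382; fixed 231; total 613.
{A}: service 433 + fixed 244 = 677
{A, C}: service 310 + fixed 475 = 785
{A, B, C, D}: service 310 + fixed 1076 = 1386
No other subset beats 613.

Open C only; minimum total cost 613.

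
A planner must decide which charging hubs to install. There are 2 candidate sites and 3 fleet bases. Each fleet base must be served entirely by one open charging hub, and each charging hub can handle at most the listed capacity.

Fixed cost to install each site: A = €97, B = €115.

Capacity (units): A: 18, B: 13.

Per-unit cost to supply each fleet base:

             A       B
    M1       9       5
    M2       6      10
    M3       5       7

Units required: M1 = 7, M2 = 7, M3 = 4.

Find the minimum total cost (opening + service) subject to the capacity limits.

Minimum total cost: 222

Open {A}: M1→A 9·7=63, M2→A 6·7=42, M3→A 5·4=20.
Loads: A carries 18/18. Service 125; fixed 97; total 222.
Next best feasible plan costs 309.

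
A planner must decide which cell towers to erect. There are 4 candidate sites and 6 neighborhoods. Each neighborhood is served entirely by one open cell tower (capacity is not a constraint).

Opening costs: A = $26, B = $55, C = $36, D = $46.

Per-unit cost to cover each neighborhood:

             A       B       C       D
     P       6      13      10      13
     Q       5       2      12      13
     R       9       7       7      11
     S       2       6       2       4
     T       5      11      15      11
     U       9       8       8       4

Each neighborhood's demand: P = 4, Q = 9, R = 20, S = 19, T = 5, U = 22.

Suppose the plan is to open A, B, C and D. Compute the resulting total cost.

Each neighborhood is assigned to its cheapest site among the open ones.
{A, B, C, D}: P→A 6·4=24, Q→B 2·9=18, R→B 7·20=140, S→A 2·19=38, T→A 5·5=25, U→D 4·22=88. Service 333; fixed 163; total 496.

Total cost: 496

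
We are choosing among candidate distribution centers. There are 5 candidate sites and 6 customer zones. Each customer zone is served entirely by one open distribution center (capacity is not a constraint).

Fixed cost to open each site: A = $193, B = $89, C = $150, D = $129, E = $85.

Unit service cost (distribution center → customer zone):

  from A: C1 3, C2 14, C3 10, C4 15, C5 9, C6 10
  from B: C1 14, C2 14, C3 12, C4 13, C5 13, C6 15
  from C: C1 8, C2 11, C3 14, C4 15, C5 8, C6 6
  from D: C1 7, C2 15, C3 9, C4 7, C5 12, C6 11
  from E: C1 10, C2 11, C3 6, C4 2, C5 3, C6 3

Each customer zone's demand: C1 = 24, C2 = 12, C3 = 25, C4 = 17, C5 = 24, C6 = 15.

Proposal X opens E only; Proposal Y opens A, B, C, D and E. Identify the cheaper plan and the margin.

Proposal X is cheaper by 393.

Proposal X: {E}: C1→E 10·24=240, C2→E 11·12=132, C3→E 6·25=150, C4→E 2·17=34, C5→E 3·24=72, C6→E 3·15=45. Service 673; fixed 85; total 758.
Proposal Y: {A, B, C, D, E}: C1→A 3·24=72, C2→C 11·12=132, C3→E 6·25=150, C4→E 2·17=34, C5→E 3·24=72, C6→E 3·15=45. Service 505; fixed 646; total 1151.
Difference: |758 − 1151| = 393.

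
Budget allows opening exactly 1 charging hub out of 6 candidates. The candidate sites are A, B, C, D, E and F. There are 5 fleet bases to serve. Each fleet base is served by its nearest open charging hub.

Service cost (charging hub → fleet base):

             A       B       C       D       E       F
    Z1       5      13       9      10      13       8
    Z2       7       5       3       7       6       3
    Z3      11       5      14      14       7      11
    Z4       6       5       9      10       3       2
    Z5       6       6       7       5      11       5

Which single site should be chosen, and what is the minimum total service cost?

Choose F only; total service cost 29.

With exactly 1 open, each fleet base uses its cheapest among the chosen.
{F}: Z1→F 8, Z2→F 3, Z3→F 11, Z4→F 2, Z5→F 5. Service cost 29.
{B}: service cost 34
{A}: service cost 35
Among all 6 size-1 choices, {F} is lowest.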